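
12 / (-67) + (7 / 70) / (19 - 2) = -1973 / 11390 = -0.17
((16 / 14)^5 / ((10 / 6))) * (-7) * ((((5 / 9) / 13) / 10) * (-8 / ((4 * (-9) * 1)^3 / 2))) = -4096 / 341314155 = -0.00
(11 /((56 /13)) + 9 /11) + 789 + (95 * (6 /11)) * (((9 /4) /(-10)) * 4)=459373 /616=745.74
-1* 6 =-6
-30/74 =-15/37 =-0.41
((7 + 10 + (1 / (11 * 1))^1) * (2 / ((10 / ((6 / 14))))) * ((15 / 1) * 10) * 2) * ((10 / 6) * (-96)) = -5414400 / 77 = -70316.88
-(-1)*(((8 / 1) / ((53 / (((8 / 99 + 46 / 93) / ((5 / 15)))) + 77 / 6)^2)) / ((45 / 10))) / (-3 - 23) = -779689 / 21611890586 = -0.00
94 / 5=18.80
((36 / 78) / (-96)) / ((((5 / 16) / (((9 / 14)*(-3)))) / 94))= 1269 / 455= 2.79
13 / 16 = 0.81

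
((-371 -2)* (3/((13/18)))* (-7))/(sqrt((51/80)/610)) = 939960* sqrt(6222)/221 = 335491.95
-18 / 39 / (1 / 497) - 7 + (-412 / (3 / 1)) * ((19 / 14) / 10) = -348106 / 1365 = -255.02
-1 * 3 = -3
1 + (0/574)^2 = 1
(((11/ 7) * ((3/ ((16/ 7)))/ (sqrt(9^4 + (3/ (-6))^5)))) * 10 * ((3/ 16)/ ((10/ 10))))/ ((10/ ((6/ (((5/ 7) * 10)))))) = 297 * sqrt(419902)/ 47988800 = 0.00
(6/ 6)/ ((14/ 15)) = 15/ 14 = 1.07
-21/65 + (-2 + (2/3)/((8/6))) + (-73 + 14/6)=-28271/390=-72.49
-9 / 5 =-1.80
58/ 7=8.29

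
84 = 84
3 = 3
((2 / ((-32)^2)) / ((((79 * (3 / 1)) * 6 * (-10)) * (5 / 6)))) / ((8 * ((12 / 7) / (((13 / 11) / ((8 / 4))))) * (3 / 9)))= -0.00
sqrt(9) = 3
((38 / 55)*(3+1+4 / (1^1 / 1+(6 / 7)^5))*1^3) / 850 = 629128 / 114925525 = 0.01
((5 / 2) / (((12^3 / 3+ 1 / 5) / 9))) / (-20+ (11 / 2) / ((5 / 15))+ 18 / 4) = 225 / 5762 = 0.04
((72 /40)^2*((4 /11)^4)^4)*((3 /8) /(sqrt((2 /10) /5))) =130459631616 /229748649317860805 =0.00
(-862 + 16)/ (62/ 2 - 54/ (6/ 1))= -423/ 11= -38.45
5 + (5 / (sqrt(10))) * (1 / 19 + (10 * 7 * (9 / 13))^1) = 5 + 11983 * sqrt(10) / 494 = 81.71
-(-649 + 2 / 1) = 647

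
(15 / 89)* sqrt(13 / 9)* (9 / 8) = 45* sqrt(13) / 712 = 0.23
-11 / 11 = -1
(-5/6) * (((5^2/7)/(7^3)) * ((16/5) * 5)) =-1000/7203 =-0.14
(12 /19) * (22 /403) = 264 /7657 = 0.03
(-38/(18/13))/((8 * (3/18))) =-247/12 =-20.58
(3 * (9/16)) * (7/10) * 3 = 567/160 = 3.54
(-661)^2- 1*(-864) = 437785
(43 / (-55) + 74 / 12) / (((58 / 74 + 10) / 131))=8613119 / 131670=65.41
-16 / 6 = -8 / 3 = -2.67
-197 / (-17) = 197 / 17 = 11.59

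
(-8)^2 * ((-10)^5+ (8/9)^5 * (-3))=-125973297152/19683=-6400106.55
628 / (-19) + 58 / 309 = -192950 / 5871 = -32.86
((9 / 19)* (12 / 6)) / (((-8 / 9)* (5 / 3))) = -243 / 380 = -0.64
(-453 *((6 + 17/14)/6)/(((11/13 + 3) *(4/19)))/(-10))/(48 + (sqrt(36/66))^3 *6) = 20299081/14448000 - 167761 *sqrt(66)/19264000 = 1.33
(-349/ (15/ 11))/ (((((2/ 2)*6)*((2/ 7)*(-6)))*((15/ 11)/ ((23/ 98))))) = 4.28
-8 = -8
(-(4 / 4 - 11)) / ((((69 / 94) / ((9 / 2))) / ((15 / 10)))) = 2115 / 23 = 91.96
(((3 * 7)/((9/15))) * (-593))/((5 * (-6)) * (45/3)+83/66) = 195690/4231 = 46.25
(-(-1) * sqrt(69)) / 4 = 2.08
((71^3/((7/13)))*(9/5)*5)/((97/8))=335004696/679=493379.52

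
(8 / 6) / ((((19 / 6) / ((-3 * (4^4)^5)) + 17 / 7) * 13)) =184717953466368 / 4373857255291199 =0.04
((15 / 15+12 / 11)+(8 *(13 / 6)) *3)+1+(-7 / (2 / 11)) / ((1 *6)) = 6425 / 132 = 48.67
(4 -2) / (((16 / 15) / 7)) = 105 / 8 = 13.12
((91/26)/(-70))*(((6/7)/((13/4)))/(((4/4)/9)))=-54/455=-0.12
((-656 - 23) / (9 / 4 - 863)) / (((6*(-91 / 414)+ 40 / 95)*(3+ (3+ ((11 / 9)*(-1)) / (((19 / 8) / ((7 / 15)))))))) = -4566566970 / 29935160057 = -0.15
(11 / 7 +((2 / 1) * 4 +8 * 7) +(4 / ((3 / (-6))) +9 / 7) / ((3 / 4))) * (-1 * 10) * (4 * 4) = -190240 / 21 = -9059.05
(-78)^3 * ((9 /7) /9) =-474552 /7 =-67793.14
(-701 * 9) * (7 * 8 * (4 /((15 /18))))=-8479296 /5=-1695859.20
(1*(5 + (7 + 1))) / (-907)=-0.01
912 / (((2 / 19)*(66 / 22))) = 2888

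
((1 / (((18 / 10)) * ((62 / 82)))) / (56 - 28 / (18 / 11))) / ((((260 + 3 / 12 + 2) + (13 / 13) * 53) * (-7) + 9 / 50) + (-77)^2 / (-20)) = -205 / 27157767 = -0.00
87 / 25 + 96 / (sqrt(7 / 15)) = 87 / 25 + 96*sqrt(105) / 7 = 144.01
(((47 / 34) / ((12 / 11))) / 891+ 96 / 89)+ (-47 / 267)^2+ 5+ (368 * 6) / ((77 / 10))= 5903130247939 / 20156537016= 292.86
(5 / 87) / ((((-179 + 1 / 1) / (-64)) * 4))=40 / 7743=0.01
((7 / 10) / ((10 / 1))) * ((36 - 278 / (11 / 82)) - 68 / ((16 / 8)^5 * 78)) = -97844509 / 686400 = -142.55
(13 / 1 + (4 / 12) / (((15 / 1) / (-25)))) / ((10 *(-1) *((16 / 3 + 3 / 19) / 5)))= -1064 / 939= -1.13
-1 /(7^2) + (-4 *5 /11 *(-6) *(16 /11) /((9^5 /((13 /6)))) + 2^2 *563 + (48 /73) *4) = 2254.61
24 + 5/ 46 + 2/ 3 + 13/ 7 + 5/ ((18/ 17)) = 45433/ 1449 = 31.35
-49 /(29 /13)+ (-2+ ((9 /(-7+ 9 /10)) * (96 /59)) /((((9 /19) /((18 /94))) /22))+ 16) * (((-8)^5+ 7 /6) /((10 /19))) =1432820546047 /3131130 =457604.94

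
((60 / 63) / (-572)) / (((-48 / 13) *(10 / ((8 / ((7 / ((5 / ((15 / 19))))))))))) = 19 / 58212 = 0.00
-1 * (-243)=243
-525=-525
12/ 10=6/ 5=1.20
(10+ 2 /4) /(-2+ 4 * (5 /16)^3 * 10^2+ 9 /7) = 6272 /6865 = 0.91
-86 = -86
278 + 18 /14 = 1955 /7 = 279.29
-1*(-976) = 976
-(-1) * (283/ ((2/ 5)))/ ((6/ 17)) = 24055/ 12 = 2004.58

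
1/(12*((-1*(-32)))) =1/384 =0.00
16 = 16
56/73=0.77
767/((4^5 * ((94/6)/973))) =2238873/48128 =46.52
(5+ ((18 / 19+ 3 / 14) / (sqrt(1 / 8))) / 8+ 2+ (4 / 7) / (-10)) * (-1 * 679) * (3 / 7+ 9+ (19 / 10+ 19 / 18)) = -10216719 / 175 -38974891 * sqrt(2) / 15960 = -61834.81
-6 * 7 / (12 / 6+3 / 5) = -210 / 13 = -16.15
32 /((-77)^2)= 32 /5929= 0.01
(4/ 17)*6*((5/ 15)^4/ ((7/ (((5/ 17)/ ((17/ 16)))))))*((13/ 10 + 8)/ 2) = 0.00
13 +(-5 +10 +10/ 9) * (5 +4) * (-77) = -4222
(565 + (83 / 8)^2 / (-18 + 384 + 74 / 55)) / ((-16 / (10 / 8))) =-3654777675 / 82755584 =-44.16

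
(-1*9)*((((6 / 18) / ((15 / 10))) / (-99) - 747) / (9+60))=665579 / 6831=97.44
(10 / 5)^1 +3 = 5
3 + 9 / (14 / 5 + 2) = 39 / 8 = 4.88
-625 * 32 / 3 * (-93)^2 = -57660000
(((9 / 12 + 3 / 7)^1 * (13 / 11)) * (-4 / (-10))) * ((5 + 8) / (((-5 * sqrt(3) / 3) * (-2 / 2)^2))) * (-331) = 167817 * sqrt(3) / 350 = 830.48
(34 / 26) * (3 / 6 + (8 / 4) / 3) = 119 / 78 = 1.53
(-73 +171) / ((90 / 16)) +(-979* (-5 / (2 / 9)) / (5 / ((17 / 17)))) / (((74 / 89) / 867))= 30594859717 / 6660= 4593822.78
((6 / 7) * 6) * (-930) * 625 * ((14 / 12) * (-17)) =59287500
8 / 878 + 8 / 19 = 3588 / 8341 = 0.43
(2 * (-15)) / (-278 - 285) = 30 / 563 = 0.05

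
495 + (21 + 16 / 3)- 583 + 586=1573 / 3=524.33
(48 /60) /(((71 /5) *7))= 4 /497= 0.01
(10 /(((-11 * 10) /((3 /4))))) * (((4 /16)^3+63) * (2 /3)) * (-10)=20165 /704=28.64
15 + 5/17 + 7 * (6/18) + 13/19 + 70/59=1114726/57171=19.50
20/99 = 0.20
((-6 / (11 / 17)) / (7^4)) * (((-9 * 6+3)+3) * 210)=38.93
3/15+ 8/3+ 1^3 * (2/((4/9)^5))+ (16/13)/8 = 11816123/99840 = 118.35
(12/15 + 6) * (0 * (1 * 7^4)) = 0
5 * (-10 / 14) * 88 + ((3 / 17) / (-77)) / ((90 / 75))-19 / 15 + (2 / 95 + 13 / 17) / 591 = -9276475121 / 29397522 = -315.55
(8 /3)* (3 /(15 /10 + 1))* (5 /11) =16 /11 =1.45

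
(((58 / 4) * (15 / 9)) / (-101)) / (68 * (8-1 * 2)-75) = -145 / 201798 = -0.00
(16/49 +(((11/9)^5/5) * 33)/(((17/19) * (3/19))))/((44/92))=722601330887/2705329935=267.10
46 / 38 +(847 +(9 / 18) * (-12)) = 16002 / 19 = 842.21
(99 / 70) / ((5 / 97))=9603 / 350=27.44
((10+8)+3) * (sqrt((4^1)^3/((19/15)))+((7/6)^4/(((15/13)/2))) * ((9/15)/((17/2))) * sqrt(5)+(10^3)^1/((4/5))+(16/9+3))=26510.25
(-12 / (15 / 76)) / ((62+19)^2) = -304 / 32805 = -0.01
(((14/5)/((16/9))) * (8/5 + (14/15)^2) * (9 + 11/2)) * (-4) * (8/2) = -112868/125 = -902.94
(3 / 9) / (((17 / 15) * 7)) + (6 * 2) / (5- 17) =-114 / 119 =-0.96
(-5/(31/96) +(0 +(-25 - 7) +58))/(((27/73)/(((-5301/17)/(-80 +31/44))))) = 19895128/177939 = 111.81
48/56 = 6/7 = 0.86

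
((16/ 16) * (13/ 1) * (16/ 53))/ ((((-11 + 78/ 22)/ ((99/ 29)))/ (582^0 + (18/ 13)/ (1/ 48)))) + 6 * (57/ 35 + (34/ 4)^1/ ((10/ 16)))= -65886474/ 2205595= -29.87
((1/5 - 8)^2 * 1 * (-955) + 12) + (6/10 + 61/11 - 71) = -3198528/55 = -58155.05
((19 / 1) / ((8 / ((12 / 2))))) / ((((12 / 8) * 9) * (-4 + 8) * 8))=19 / 576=0.03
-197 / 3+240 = 523 / 3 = 174.33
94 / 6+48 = 191 / 3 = 63.67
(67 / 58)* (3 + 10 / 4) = 737 / 116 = 6.35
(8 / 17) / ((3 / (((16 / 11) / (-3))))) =-128 / 1683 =-0.08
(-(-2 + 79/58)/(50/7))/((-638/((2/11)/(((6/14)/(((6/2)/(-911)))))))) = 1813/9270427100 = 0.00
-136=-136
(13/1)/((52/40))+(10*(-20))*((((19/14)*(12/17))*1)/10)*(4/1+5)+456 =34934/119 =293.56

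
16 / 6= 2.67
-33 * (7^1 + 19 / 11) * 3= -864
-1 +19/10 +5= 59/10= 5.90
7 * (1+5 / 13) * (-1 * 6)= -756 / 13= -58.15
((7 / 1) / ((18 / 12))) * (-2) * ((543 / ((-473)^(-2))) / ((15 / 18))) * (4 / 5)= -27212605728 / 25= -1088504229.12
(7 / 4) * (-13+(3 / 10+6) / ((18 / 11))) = -1281 / 80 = -16.01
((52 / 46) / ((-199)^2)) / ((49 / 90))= 0.00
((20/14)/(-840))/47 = -1/27636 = -0.00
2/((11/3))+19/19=17/11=1.55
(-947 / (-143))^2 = 896809 / 20449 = 43.86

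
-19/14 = -1.36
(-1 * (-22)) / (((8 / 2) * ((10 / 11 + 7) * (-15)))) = -121 / 2610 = -0.05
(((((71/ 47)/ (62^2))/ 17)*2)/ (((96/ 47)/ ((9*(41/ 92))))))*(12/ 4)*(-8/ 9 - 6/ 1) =-2911/ 1551488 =-0.00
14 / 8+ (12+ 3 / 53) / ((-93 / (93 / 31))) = 8945 / 6572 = 1.36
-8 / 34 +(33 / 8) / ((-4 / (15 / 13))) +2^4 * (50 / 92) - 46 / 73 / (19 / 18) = 6.67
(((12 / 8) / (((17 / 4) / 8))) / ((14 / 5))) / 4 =0.25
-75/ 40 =-15/ 8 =-1.88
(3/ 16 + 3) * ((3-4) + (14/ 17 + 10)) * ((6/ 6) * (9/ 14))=4509/ 224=20.13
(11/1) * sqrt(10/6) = 11 * sqrt(15)/3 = 14.20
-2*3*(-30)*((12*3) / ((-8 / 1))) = -810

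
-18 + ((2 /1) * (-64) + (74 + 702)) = 630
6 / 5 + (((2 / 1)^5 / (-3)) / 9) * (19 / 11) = -1258 / 1485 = -0.85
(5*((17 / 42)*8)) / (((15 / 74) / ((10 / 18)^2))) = 125800 / 5103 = 24.65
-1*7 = -7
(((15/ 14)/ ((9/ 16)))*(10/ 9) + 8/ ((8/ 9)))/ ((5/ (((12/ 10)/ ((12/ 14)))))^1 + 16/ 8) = 2101/ 1053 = 2.00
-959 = -959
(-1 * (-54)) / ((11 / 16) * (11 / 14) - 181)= -12096 / 40423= -0.30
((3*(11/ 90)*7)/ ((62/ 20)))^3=456533/ 804357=0.57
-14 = -14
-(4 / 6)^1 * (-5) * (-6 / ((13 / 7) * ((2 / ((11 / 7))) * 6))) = -1.41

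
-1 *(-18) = 18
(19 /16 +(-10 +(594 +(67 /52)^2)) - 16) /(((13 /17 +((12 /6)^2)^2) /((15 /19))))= 6560181 /244036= 26.88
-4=-4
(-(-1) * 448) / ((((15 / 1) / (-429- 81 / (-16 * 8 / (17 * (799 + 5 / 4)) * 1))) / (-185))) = -361575137 / 8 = -45196892.12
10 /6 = 5 /3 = 1.67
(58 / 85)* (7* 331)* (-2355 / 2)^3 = -175520061235575 / 68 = -2581177371111.40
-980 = -980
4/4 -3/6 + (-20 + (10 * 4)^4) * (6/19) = 30719779/38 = 808415.24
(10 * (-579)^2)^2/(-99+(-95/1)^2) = 5619326404050/4463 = 1259091732.93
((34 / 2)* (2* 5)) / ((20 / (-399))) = -6783 / 2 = -3391.50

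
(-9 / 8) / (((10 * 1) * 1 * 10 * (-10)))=9 / 8000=0.00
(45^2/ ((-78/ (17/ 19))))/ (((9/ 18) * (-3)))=3825/ 247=15.49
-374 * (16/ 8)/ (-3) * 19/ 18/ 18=14.62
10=10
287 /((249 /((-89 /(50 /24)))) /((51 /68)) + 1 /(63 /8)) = -1609209 /42863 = -37.54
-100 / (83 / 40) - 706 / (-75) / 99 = -29641402 / 616275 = -48.10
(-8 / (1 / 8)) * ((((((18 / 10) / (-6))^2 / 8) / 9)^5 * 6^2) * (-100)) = 9 / 12800000000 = 0.00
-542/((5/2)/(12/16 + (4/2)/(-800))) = -162.06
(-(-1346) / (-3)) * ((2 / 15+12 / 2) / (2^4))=-15479 / 90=-171.99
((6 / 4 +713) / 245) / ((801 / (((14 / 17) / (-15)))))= -1429 / 7148925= -0.00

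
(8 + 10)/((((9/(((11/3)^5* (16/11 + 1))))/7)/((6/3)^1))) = 45549.78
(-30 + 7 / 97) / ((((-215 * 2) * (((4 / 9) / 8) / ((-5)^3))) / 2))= -313.20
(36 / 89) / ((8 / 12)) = 54 / 89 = 0.61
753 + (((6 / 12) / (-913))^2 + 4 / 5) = 12566886249 / 16671380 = 753.80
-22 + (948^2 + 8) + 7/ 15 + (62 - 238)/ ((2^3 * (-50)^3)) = 168504462533/ 187500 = 898690.47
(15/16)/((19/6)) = 45/152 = 0.30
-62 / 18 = -31 / 9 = -3.44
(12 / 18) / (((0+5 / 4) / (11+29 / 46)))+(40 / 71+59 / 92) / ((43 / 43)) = 145159 / 19596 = 7.41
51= 51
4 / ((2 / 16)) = 32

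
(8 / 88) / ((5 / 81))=81 / 55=1.47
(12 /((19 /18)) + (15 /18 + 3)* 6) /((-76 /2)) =-0.90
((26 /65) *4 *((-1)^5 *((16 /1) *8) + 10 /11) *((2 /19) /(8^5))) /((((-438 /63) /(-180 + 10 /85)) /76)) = -2040381 /1588480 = -1.28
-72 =-72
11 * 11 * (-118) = -14278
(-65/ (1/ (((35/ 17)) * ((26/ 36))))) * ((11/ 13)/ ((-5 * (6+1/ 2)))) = 385/ 153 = 2.52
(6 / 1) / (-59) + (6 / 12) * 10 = 289 / 59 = 4.90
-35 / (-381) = 35 / 381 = 0.09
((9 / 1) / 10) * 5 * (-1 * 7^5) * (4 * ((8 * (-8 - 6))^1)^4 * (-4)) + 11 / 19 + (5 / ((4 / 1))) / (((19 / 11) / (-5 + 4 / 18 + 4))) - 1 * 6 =130241949698355203 / 684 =190412207161338.02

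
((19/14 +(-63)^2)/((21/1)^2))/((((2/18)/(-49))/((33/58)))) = -1834305/812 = -2259.00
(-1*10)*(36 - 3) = -330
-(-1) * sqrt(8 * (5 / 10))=2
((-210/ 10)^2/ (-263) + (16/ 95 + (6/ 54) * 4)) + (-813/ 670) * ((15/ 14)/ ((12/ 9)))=-3440616677/ 1687386960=-2.04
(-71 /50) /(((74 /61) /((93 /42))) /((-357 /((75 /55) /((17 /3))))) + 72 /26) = -5548604347 /10819237200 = -0.51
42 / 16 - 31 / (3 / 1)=-185 / 24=-7.71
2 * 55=110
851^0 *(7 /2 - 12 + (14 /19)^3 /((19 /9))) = -8.31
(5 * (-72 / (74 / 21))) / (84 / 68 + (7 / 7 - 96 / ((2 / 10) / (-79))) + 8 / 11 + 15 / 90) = -4241160 / 1574340787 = -0.00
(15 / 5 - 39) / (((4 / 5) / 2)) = -90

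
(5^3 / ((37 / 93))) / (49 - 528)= -11625 / 17723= -0.66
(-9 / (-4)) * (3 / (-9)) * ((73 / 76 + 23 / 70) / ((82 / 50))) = -0.59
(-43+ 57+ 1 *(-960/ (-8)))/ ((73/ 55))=7370/ 73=100.96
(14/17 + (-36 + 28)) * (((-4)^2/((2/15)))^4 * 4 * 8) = -809533440000/17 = -47619614117.65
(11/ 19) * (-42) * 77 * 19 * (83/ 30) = -492107/ 5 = -98421.40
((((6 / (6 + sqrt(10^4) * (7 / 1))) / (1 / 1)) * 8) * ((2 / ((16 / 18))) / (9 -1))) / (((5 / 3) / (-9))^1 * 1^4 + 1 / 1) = 729 / 31064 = 0.02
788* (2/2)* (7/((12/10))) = 13790/3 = 4596.67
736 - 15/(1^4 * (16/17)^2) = 184081/256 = 719.07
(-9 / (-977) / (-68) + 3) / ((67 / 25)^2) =124561875 / 298231204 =0.42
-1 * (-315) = 315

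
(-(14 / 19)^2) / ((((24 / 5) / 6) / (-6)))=1470 / 361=4.07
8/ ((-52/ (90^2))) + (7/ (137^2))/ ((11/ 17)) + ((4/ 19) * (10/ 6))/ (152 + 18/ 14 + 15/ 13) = -1339654016652397/ 1075033458213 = -1246.15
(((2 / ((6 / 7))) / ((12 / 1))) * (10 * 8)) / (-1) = -140 / 9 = -15.56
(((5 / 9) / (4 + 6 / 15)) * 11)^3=15625 / 5832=2.68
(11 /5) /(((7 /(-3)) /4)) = -3.77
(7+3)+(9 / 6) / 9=61 / 6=10.17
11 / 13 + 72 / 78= 23 / 13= 1.77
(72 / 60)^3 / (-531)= -24 / 7375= -0.00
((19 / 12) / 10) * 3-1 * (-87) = 3499 / 40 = 87.48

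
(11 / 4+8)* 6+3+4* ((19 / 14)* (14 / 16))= 289 / 4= 72.25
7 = 7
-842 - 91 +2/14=-6530/7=-932.86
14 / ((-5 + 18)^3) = 14 / 2197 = 0.01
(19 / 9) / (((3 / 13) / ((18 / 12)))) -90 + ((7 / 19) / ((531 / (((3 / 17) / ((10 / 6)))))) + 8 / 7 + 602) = 6325495607 / 12005910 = 526.87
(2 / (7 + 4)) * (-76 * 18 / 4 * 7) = -4788 / 11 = -435.27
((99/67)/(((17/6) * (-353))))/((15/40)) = -1584/402067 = -0.00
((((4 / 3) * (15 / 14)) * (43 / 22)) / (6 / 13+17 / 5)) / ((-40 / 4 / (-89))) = 248755 / 38654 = 6.44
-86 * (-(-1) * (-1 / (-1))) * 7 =-602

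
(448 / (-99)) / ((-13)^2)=-448 / 16731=-0.03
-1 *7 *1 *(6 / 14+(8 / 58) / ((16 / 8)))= -101 / 29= -3.48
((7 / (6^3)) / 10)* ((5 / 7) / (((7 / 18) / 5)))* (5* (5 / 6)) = 125 / 1008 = 0.12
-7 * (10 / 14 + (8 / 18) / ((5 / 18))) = -81 / 5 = -16.20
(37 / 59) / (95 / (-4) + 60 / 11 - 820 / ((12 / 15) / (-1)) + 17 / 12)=1221 / 1962812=0.00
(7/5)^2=49/25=1.96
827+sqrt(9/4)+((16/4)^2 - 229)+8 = 1247/2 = 623.50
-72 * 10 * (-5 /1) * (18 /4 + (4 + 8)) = 59400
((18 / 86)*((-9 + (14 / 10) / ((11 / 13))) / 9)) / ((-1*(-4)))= -101 / 2365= -0.04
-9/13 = -0.69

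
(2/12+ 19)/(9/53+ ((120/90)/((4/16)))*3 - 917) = -6095/286464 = -0.02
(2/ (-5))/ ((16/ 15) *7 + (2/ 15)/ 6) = -18/ 337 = -0.05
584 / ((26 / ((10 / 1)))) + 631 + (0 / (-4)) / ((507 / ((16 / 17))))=11123 / 13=855.62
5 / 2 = 2.50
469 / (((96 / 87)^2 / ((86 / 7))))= 2422921 / 512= 4732.27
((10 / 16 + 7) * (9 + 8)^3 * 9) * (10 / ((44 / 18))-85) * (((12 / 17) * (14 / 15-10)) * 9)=17283894696 / 11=1571263154.18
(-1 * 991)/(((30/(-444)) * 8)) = 36667/20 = 1833.35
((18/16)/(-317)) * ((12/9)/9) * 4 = -2/951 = -0.00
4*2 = 8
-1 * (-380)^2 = -144400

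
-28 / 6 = -14 / 3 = -4.67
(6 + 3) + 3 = 12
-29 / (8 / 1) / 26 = -29 / 208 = -0.14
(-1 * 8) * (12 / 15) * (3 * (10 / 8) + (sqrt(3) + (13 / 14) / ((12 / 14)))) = -464 / 15-32 * sqrt(3) / 5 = -42.02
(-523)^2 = 273529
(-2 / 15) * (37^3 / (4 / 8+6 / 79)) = -16006348 / 1365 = -11726.26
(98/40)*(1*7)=17.15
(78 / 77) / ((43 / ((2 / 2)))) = 78 / 3311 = 0.02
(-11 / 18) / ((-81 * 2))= 11 / 2916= 0.00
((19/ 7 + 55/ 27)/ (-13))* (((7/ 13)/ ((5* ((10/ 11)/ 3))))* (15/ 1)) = -4939/ 2535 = -1.95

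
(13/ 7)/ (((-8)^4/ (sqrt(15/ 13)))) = sqrt(195)/ 28672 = 0.00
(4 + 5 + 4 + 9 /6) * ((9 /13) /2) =261 /52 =5.02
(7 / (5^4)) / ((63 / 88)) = 88 / 5625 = 0.02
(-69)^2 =4761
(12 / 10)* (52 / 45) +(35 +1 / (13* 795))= 626762 / 17225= 36.39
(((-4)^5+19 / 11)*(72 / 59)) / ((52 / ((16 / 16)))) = -15570 / 649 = -23.99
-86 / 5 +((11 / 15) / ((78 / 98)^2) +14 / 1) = -46597 / 22815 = -2.04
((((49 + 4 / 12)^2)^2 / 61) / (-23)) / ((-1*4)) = 119946304 / 113643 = 1055.47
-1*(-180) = 180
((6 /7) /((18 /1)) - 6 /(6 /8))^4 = 777796321 /194481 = 3999.34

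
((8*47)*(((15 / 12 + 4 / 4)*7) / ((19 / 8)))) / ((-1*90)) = -2632 / 95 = -27.71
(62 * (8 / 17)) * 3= 1488 / 17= 87.53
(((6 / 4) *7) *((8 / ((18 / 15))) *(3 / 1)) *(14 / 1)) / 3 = 980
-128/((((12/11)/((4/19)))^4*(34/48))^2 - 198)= -1756027953152/3575397689300889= -0.00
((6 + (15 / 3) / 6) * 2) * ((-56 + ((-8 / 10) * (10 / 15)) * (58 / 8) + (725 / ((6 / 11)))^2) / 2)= 13037686309 / 1080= 12071931.77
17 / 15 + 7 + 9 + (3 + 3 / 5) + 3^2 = 446 / 15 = 29.73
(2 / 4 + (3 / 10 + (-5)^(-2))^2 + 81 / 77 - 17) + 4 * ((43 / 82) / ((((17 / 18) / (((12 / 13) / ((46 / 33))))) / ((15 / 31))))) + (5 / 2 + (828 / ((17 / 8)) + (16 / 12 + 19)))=1484388125037187 / 3730934707500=397.86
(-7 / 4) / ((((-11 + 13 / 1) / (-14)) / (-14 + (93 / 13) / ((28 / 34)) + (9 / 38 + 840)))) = 10105081 / 988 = 10227.81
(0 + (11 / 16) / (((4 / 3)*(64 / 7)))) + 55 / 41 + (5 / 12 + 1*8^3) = 258863869 / 503808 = 513.81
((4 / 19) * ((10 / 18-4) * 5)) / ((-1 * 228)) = 155 / 9747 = 0.02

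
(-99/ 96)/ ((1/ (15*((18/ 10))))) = -891/ 32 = -27.84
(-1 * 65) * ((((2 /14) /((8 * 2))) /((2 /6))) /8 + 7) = -407875 /896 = -455.22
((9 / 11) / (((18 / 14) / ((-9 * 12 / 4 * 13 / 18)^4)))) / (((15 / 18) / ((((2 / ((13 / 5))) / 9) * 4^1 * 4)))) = 150993.82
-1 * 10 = -10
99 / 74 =1.34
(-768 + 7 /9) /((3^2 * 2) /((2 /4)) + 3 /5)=-34525 /1647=-20.96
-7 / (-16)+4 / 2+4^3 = 1063 / 16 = 66.44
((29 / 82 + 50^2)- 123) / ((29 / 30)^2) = 2544.14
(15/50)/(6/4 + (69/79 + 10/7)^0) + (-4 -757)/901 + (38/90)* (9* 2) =154868/22525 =6.88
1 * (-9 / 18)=-1 / 2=-0.50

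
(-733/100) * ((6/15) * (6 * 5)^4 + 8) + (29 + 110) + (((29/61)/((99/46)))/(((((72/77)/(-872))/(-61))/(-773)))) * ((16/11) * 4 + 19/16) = -1394402895397/19800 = -70424388.66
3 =3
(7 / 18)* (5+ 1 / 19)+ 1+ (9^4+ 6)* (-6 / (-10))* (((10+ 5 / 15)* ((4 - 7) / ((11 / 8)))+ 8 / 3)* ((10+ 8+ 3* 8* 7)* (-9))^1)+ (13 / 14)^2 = 7324273680281 / 55860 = 131118397.43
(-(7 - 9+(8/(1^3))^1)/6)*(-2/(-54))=-1/27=-0.04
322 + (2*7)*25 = 672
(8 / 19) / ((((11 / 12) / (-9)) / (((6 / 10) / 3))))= -864 / 1045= -0.83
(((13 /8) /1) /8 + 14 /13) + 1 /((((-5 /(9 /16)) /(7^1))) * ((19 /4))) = 88071 /79040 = 1.11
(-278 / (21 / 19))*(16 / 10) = -42256 / 105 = -402.44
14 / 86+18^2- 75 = 10714 / 43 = 249.16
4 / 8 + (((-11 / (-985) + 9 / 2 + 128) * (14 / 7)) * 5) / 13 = 524655 / 5122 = 102.43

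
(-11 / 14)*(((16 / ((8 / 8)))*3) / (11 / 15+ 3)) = -495 / 49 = -10.10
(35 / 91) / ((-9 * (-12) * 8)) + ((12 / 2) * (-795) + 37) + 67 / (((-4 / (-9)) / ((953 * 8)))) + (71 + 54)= 12857382725 / 11232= 1144710.00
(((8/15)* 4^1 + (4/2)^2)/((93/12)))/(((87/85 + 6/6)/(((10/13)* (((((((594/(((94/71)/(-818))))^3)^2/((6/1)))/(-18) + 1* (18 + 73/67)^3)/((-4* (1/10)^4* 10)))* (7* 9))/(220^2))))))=15057238298018078293712005937786826929970184036984875/6797832006645929377843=2215005943556314016194317000000.00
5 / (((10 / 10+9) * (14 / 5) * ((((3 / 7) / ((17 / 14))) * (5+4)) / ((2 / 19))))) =0.01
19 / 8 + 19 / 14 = 209 / 56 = 3.73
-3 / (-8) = 3 / 8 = 0.38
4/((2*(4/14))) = 7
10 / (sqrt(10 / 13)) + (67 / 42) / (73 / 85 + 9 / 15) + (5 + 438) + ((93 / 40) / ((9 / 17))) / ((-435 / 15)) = sqrt(130) + 41905912 / 94395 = 455.34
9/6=1.50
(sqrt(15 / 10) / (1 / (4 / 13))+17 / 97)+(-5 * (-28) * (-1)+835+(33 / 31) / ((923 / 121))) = 695.69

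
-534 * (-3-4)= 3738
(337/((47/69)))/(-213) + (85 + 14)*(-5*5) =-8266826/3337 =-2477.32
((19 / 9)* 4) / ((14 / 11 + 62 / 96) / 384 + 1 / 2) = 1712128 / 102389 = 16.72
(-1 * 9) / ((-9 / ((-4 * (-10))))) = 40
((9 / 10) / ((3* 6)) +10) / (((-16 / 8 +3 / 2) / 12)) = -1206 / 5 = -241.20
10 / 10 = 1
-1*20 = -20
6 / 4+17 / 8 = 29 / 8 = 3.62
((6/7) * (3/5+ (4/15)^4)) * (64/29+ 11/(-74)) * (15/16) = 19328161/19314000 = 1.00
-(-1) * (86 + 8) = 94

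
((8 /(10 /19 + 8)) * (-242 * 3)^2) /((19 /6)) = 468512 /3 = 156170.67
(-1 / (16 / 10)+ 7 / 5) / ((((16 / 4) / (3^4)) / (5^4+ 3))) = 394227 / 40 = 9855.68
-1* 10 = -10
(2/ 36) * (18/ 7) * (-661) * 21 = -1983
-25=-25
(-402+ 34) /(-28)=92 /7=13.14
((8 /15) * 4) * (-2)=-64 /15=-4.27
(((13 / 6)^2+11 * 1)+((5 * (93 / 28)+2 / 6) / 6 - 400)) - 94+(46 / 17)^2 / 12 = -23055985 / 48552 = -474.87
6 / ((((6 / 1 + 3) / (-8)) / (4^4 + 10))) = -4256 / 3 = -1418.67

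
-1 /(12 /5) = -5 /12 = -0.42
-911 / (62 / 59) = -866.92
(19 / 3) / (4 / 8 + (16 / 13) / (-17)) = 8398 / 567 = 14.81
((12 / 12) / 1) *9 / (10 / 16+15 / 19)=1368 / 215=6.36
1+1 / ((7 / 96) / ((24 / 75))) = 943 / 175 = 5.39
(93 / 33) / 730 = 31 / 8030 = 0.00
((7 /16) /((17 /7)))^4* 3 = 17294403 /5473632256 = 0.00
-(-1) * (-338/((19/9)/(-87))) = 264654/19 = 13929.16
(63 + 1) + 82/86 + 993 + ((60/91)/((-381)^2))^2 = 882013451123973988/833697757810827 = 1057.95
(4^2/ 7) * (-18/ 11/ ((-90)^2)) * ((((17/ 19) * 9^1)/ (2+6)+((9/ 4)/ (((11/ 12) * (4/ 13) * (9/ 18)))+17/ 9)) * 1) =-56731/ 6517665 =-0.01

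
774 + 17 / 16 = 775.06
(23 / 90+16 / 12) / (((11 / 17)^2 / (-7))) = -26299 / 990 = -26.56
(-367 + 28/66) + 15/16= -365.64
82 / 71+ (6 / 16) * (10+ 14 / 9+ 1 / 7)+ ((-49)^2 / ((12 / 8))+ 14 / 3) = 19214519 / 11928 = 1610.88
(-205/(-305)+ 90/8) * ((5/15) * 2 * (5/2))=14545/732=19.87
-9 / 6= -3 / 2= -1.50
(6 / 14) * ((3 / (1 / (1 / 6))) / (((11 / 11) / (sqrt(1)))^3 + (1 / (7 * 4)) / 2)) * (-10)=-40 / 19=-2.11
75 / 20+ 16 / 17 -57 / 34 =205 / 68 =3.01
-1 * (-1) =1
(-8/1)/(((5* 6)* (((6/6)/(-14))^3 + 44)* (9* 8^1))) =-1372/16299225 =-0.00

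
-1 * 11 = -11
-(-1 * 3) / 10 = 3 / 10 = 0.30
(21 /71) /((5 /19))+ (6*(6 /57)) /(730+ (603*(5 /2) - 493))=8819543 /7844435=1.12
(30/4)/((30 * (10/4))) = 1/10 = 0.10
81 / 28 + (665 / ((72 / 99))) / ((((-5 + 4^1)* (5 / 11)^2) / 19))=-23543249 / 280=-84083.03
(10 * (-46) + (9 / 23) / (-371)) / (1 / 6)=-23551134 / 8533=-2760.01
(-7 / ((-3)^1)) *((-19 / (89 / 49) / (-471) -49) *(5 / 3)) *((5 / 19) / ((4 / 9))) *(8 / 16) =-89823125 / 1592922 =-56.39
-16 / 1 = -16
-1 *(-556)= 556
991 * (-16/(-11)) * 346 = 5486176/11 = 498743.27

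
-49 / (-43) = 1.14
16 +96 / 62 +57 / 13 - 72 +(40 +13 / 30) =-116471 / 12090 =-9.63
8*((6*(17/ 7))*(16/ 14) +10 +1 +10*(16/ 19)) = 268680/ 931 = 288.59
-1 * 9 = -9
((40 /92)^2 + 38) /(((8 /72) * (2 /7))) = 636363 /529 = 1202.95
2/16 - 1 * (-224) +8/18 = 16169/72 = 224.57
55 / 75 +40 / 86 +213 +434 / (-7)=98168 / 645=152.20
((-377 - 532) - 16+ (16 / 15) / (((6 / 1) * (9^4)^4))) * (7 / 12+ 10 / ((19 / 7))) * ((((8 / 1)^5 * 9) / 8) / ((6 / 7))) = -268977057829623875427014144 / 1584332261468324055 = -169773136.84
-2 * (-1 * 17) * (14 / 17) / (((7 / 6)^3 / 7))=864 / 7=123.43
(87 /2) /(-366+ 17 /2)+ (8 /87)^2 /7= -4563761 /37882845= -0.12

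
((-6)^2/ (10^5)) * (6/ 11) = 27/ 137500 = 0.00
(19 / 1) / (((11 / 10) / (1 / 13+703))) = 1736600 / 143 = 12144.06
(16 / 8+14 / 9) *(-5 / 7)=-160 / 63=-2.54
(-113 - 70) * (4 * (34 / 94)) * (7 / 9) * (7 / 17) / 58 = -5978 / 4089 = -1.46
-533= -533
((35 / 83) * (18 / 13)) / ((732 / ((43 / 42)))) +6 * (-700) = -1105758985 / 263276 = -4200.00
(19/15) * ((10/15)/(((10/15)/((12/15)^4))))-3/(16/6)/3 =10787/75000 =0.14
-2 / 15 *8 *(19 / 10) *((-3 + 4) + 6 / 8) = -266 / 75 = -3.55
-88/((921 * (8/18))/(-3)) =0.64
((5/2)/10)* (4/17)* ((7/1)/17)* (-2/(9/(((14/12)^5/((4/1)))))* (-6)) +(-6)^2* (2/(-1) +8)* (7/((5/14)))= 142710841301/33708960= 4233.62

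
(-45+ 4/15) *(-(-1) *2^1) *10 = -2684/3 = -894.67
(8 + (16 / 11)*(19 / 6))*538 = 223808 / 33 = 6782.06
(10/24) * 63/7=3.75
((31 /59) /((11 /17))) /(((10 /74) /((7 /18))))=136493 /58410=2.34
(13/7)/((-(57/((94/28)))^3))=-1349699/3557187144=-0.00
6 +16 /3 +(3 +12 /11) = 509 /33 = 15.42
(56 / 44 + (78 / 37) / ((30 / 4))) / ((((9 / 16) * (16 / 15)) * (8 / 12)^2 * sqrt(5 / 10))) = 8.24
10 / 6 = 5 / 3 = 1.67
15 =15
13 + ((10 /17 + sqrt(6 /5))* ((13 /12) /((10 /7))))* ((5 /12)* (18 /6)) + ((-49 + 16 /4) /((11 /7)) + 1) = -126371 /8976 + 91* sqrt(30) /480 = -13.04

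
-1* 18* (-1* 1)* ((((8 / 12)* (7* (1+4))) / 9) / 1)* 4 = 560 / 3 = 186.67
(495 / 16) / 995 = 99 / 3184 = 0.03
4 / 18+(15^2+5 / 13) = 26396 / 117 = 225.61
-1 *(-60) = 60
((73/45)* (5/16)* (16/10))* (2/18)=73/810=0.09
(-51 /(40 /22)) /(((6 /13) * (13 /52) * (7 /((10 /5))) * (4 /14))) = -2431 /10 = -243.10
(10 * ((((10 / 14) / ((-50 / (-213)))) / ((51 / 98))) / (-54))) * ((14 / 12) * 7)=-24353 / 2754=-8.84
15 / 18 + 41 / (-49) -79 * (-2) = 158.00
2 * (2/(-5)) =-4/5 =-0.80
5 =5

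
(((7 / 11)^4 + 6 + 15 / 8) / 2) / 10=941591 / 2342560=0.40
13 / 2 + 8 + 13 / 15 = 461 / 30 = 15.37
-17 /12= -1.42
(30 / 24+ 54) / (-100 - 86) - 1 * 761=-566405 / 744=-761.30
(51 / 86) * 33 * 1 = 1683 / 86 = 19.57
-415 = -415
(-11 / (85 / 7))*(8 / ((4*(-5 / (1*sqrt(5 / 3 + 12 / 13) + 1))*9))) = 154 / 3825 + 154*sqrt(3939) / 149175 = 0.11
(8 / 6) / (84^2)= 1 / 5292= 0.00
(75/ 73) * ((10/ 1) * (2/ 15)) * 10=1000/ 73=13.70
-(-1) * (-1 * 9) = -9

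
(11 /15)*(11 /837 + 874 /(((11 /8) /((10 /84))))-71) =301888 /87885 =3.44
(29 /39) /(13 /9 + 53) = 0.01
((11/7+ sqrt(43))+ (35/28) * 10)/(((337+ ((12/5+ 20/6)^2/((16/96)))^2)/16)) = 90000 * sqrt(43)/220698889+ 8865000/1544892223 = 0.01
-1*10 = -10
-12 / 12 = -1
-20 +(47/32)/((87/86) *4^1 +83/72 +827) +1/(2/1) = -200947953/10305956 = -19.50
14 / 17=0.82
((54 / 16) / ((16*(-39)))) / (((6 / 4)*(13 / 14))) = -21 / 5408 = -0.00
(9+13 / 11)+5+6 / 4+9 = 565 / 22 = 25.68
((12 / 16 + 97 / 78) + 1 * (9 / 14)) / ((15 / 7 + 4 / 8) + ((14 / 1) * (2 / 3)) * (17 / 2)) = 2879 / 89518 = 0.03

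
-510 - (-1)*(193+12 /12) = -316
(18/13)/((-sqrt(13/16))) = -72 * sqrt(13)/169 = -1.54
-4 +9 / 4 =-1.75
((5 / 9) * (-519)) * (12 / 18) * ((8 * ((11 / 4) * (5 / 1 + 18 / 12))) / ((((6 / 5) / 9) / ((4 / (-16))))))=618475 / 12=51539.58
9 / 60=3 / 20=0.15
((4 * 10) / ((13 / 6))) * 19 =4560 / 13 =350.77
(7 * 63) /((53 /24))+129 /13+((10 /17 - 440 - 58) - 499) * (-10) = 10173.74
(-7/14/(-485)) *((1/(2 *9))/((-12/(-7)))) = 7/209520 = 0.00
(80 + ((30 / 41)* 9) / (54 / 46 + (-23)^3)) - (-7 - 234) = 1841312922 / 5736187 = 321.00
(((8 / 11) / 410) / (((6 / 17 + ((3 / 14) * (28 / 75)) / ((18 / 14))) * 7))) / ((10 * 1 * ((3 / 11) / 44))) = 1122 / 113939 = 0.01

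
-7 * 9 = -63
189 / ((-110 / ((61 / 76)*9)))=-103761 / 8360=-12.41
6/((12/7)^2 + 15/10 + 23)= 588/2689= 0.22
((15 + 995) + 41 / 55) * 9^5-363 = 59683145.35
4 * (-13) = -52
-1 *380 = -380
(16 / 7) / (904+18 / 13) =104 / 41195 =0.00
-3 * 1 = -3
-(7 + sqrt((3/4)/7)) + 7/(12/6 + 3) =-28/5-sqrt(21)/14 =-5.93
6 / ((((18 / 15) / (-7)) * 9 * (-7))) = 5 / 9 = 0.56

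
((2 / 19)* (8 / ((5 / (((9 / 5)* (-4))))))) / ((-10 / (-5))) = -288 / 475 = -0.61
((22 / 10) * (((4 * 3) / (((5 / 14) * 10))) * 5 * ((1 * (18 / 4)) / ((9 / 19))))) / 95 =462 / 125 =3.70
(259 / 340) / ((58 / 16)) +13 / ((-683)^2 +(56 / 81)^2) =317124090823 / 1508894270245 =0.21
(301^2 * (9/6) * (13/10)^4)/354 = 2587655161/2360000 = 1096.46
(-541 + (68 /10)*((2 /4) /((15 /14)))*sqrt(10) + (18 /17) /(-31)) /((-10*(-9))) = -57025 /9486 + 119*sqrt(10) /3375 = -5.90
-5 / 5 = -1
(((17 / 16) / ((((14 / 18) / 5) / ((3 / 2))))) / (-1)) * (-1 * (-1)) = -2295 / 224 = -10.25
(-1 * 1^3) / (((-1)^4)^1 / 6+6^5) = -6 / 46657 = -0.00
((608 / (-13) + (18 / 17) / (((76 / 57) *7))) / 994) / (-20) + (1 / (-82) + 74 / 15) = 7449796727 / 1513114512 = 4.92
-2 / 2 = -1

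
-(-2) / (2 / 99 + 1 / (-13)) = -2574 / 73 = -35.26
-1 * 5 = -5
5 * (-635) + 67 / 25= -79308 / 25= -3172.32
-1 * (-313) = 313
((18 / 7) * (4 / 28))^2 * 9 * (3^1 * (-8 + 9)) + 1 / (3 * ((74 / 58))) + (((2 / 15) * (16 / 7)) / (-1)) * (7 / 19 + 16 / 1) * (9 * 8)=-8994797489 / 25318545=-355.27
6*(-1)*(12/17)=-72/17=-4.24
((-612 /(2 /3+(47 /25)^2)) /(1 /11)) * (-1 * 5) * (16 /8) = 126225000 /7877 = 16024.50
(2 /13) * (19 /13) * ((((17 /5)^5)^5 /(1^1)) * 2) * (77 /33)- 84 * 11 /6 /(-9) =9209921350115806549212175287758222 /453293323516845703125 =20317796164878.96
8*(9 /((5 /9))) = 648 /5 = 129.60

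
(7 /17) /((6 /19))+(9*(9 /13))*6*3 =150445 /1326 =113.46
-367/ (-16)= 367/ 16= 22.94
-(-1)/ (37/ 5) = 5/ 37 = 0.14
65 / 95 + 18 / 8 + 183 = 14131 / 76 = 185.93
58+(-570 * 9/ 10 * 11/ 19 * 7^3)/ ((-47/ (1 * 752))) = 1629994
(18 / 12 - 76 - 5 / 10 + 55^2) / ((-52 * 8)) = -1475 / 208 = -7.09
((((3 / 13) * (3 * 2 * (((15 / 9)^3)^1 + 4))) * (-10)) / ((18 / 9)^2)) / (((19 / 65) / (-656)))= 3821200 / 57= 67038.60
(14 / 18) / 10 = 7 / 90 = 0.08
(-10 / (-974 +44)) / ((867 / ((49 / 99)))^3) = 117649 / 58809274907521941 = 0.00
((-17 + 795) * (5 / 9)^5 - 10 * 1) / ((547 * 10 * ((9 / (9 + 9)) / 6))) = 736304 / 10766601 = 0.07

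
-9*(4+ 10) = -126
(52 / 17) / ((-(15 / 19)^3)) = -356668 / 57375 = -6.22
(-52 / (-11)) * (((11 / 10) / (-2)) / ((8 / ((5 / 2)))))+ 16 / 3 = 217 / 48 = 4.52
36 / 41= 0.88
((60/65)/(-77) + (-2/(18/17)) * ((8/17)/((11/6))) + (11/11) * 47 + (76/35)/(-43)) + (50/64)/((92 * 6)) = 58865956701/1267185920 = 46.45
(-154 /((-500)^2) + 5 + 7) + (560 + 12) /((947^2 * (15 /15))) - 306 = -32957728304293 /112101125000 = -294.00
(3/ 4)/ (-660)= -0.00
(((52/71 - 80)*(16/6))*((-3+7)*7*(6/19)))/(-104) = 315168/17537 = 17.97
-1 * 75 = -75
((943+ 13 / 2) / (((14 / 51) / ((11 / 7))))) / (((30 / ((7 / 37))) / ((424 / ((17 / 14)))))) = 2214234 / 185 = 11968.83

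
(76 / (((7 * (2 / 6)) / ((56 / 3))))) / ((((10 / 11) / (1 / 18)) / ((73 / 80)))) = 15257 / 450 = 33.90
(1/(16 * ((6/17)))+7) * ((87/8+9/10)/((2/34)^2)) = 31261997/1280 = 24423.44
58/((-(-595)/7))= 58/85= 0.68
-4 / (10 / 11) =-22 / 5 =-4.40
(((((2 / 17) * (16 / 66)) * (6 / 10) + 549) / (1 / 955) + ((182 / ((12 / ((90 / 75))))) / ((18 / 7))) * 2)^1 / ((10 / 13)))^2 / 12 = 205625474880078653764 / 5310916875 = 38717509559.98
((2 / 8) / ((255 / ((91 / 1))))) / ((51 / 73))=6643 / 52020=0.13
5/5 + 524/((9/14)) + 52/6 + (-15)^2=1049.78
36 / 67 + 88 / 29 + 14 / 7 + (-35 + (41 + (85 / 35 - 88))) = -1006469 / 13601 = -74.00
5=5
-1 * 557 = -557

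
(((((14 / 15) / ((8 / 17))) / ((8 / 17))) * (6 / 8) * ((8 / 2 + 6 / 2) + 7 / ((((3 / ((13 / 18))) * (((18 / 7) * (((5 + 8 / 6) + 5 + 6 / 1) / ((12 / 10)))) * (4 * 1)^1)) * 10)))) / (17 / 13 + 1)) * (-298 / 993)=-2.88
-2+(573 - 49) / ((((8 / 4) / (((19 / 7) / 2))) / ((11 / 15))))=27169 / 105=258.75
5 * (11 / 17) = 55 / 17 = 3.24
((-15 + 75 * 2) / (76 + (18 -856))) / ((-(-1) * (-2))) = 45 / 508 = 0.09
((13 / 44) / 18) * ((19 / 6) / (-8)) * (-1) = 247 / 38016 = 0.01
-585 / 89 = -6.57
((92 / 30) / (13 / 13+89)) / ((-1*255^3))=-23 / 11192428125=-0.00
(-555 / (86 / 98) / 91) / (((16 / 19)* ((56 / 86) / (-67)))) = 706515 / 832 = 849.18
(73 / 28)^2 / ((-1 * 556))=-5329 / 435904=-0.01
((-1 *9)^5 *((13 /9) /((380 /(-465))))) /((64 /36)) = 58709.08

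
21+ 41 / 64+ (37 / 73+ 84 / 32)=115737 / 4672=24.77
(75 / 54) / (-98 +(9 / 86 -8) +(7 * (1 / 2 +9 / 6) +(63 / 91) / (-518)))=-3619525 / 239488092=-0.02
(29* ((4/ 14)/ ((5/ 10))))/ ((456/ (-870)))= -4205/ 133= -31.62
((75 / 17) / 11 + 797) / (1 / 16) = 2385824 / 187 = 12758.42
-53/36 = -1.47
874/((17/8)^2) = 55936/289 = 193.55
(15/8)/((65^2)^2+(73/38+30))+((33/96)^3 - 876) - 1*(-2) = -6475267711295981/7409117462528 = -873.96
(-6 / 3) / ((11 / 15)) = -30 / 11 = -2.73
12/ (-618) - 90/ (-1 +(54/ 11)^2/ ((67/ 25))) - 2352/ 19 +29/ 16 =-270352259703/ 2028798416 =-133.26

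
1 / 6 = 0.17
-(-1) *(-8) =-8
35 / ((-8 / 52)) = -455 / 2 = -227.50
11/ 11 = 1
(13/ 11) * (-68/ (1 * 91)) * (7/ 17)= -4/ 11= -0.36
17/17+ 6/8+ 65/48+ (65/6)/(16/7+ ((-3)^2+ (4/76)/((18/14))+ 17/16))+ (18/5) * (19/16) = 8.25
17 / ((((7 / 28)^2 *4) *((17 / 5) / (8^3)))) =10240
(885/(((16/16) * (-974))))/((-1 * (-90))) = -59/5844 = -0.01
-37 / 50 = -0.74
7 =7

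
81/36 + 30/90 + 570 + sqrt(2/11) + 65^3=sqrt(22)/11 + 3302371/12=275198.01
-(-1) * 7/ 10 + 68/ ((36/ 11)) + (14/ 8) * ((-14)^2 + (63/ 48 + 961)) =5899751/ 2880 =2048.52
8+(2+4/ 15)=154/ 15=10.27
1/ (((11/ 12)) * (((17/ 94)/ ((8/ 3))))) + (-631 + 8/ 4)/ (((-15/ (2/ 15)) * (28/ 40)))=24.07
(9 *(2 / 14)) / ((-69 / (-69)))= 1.29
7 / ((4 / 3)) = 21 / 4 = 5.25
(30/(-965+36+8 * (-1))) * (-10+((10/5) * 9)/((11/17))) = -5880/10307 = -0.57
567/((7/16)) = 1296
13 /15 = 0.87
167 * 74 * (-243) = -3002994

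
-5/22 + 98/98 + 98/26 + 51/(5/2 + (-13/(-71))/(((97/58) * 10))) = 409724197/16485898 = 24.85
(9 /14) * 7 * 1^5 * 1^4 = 9 /2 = 4.50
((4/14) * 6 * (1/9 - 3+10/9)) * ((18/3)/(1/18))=-2304/7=-329.14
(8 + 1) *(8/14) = 36/7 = 5.14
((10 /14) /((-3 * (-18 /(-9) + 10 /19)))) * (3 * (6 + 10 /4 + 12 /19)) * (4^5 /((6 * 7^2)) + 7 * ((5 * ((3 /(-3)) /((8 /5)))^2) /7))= -88733105 /6322176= -14.04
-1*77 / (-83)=0.93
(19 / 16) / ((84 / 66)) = 209 / 224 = 0.93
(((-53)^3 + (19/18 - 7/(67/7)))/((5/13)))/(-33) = 11729.68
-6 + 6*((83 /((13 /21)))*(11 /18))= 6313 /13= 485.62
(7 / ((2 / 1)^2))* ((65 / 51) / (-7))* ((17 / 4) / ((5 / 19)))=-5.15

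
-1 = -1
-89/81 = -1.10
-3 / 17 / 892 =-3 / 15164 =-0.00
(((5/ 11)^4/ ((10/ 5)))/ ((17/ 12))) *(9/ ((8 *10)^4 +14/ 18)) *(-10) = -3037500/ 91753391822279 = -0.00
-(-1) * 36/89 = 36/89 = 0.40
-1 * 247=-247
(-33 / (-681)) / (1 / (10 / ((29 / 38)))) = 0.63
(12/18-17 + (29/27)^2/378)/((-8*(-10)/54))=-900001/81648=-11.02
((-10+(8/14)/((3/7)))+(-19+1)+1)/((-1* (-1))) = -77/3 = -25.67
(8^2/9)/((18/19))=608/81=7.51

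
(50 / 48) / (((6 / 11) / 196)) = 13475 / 36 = 374.31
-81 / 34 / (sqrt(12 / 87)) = -6.41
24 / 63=8 / 21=0.38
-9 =-9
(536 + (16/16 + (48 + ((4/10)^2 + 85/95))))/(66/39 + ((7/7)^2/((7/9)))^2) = 177325512/1012225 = 175.18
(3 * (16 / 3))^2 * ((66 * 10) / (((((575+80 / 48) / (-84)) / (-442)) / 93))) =1011680913.02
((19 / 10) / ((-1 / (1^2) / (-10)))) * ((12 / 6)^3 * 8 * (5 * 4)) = 24320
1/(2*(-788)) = -1/1576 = -0.00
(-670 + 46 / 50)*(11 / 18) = -408.88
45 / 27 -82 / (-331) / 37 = 61481 / 36741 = 1.67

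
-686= -686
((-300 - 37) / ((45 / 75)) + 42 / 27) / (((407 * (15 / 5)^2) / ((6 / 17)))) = -10082 / 186813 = -0.05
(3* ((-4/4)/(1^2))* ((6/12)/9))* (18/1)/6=-1/2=-0.50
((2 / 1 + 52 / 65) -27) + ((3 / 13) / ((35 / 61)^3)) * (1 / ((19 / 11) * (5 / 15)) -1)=-35249689 / 1512875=-23.30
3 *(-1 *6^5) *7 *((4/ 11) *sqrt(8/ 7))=-186624 *sqrt(14)/ 11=-63480.28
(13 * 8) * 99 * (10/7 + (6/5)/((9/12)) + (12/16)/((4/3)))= 2588157/70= 36973.67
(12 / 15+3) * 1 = 19 / 5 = 3.80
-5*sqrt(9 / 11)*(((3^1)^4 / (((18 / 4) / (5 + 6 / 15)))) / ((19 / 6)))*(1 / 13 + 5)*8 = -419904*sqrt(11) / 247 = -5638.32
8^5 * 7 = 229376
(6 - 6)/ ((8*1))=0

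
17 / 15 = 1.13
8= 8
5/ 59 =0.08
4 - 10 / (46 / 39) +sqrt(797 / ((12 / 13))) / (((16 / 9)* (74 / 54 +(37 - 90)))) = -4.80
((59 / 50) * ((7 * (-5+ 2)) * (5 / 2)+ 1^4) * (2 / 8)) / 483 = -6077 / 193200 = -0.03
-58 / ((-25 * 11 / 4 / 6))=5.06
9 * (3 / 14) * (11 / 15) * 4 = 5.66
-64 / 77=-0.83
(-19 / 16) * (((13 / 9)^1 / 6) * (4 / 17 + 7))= -10127 / 4896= -2.07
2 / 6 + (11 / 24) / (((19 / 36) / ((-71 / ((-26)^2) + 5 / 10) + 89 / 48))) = 704837 / 308256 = 2.29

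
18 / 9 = 2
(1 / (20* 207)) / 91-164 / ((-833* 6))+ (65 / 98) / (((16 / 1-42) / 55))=-30715463 / 22416030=-1.37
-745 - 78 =-823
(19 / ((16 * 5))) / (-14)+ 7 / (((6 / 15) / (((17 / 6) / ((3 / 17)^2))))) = 48146887 / 30240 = 1592.16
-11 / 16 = -0.69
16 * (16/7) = 256/7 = 36.57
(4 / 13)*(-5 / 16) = -5 / 52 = -0.10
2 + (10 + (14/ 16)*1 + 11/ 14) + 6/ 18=2351/ 168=13.99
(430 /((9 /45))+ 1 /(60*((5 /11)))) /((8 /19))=12255209 /2400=5106.34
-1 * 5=-5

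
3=3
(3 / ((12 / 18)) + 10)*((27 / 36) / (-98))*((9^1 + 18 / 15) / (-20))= 0.06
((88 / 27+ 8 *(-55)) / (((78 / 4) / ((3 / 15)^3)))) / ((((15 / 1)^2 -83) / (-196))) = 2311232 / 9345375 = 0.25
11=11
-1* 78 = -78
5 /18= 0.28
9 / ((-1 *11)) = -9 / 11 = -0.82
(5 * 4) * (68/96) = 85/6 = 14.17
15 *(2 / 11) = 30 / 11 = 2.73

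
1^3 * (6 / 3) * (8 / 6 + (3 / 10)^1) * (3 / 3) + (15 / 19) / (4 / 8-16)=28411 / 8835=3.22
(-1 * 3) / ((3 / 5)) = -5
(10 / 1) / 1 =10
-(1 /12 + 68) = -817 /12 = -68.08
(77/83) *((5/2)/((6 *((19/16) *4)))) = 385/4731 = 0.08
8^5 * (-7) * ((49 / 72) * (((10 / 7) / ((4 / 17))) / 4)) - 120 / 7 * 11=-14939240 / 63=-237130.79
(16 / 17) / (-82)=-0.01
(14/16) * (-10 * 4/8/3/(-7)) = 5/24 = 0.21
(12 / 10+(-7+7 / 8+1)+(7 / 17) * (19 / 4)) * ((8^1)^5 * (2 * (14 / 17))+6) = -614337217 / 5780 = -106286.72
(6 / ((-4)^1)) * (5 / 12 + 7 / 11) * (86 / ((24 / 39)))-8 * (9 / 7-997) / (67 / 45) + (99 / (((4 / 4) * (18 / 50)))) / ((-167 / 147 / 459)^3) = -13945629986120832139247 / 768891251744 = -18137324302.35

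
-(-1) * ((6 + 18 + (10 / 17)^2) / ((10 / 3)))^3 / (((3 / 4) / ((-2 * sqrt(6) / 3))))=-1044957787968 * sqrt(6) / 3017196125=-848.34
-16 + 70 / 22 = -141 / 11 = -12.82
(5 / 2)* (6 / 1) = 15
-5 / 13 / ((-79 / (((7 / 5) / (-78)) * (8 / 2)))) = -0.00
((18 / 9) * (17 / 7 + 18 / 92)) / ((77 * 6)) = 845 / 74382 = 0.01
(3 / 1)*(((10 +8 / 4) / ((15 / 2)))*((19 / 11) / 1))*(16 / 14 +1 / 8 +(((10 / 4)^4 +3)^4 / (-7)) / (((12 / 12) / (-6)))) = 35079756692523 / 1576960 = 22245178.50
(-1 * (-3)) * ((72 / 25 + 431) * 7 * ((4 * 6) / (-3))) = -1822296 / 25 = -72891.84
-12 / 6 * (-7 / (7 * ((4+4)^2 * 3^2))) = 1 / 288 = 0.00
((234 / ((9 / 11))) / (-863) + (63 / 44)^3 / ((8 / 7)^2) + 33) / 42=164275658257 / 197605072896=0.83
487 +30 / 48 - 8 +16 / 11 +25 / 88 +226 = 7781 / 11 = 707.36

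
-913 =-913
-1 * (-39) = 39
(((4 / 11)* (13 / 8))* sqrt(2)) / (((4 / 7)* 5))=91* sqrt(2) / 440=0.29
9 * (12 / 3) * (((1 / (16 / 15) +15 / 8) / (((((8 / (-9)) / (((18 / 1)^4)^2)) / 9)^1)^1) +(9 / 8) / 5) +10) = -112971814588719 / 10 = -11297181458871.90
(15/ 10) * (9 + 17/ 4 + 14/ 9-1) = 497/ 24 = 20.71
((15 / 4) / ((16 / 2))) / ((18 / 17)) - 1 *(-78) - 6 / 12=14965 / 192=77.94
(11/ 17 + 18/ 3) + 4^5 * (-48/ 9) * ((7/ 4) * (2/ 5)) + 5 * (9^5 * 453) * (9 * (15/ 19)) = 4604187043718/ 4845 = 950296603.45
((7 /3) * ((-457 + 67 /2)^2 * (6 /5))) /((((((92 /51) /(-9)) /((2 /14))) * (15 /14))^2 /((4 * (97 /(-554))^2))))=1106091846208503 /40589641000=27250.59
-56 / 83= -0.67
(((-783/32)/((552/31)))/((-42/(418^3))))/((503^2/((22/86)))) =270839803443/112101203648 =2.42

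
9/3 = 3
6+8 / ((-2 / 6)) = -18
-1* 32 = -32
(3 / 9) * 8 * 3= 8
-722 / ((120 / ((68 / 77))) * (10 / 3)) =-6137 / 3850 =-1.59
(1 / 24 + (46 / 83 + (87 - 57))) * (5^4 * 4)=38091875 / 498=76489.71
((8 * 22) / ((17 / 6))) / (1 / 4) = 4224 / 17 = 248.47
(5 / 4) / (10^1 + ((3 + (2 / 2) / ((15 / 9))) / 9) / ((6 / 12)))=25 / 216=0.12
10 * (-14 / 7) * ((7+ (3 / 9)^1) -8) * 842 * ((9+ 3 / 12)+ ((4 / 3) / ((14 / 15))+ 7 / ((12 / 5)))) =9615640 / 63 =152629.21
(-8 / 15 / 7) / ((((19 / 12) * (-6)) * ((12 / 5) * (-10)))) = -2 / 5985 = -0.00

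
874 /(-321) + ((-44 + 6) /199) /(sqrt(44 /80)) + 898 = 287384 /321- 76 * sqrt(55) /2189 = 895.02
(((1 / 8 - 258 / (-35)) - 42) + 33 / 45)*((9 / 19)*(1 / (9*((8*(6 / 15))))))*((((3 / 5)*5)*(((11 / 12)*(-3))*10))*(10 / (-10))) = -45.82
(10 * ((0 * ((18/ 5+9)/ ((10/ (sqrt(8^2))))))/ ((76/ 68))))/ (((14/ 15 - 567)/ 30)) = 0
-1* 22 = -22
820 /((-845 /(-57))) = 9348 /169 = 55.31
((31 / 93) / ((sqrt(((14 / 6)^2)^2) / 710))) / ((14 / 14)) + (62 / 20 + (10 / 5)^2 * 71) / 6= 89493 / 980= 91.32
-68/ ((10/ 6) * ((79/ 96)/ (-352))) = 6893568/ 395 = 17452.07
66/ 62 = 1.06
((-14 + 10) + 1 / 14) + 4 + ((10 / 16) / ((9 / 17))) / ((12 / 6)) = 667 / 1008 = 0.66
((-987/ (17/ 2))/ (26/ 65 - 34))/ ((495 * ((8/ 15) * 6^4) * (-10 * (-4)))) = 47/ 186126336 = 0.00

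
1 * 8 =8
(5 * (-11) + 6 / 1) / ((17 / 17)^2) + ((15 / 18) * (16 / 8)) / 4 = -583 / 12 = -48.58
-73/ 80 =-0.91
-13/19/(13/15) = -15/19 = -0.79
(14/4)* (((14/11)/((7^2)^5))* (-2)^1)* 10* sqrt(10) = -20* sqrt(10)/63412811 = -0.00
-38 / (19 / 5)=-10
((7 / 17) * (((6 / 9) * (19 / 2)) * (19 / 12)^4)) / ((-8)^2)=17332693 / 67682304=0.26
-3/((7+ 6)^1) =-3/13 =-0.23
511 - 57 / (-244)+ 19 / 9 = 1127305 / 2196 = 513.34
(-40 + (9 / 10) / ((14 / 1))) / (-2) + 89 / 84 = 17663 / 840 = 21.03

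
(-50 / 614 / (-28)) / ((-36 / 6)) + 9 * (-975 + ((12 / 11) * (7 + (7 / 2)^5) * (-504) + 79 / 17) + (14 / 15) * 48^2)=-2622991.49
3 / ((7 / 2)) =6 / 7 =0.86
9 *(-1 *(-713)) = 6417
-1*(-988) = 988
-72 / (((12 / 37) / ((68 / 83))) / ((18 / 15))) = -90576 / 415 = -218.26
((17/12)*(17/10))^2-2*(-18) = 601921/14400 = 41.80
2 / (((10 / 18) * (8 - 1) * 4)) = 0.13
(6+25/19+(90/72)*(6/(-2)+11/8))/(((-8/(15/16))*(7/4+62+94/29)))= -1397655/151192576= -0.01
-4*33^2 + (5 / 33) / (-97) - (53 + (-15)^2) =-14833439 / 3201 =-4634.00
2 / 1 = 2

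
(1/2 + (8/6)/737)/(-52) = -0.01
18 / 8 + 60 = 249 / 4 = 62.25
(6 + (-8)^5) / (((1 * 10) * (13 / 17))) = -278477 / 65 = -4284.26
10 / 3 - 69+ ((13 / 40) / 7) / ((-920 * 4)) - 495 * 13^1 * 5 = -32240.67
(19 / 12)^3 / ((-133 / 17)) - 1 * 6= -78713 / 12096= -6.51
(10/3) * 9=30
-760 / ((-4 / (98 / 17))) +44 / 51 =55904 / 51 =1096.16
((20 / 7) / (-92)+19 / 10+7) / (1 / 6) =42837 / 805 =53.21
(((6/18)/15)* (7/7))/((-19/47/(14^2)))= -9212/855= -10.77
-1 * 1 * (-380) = 380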